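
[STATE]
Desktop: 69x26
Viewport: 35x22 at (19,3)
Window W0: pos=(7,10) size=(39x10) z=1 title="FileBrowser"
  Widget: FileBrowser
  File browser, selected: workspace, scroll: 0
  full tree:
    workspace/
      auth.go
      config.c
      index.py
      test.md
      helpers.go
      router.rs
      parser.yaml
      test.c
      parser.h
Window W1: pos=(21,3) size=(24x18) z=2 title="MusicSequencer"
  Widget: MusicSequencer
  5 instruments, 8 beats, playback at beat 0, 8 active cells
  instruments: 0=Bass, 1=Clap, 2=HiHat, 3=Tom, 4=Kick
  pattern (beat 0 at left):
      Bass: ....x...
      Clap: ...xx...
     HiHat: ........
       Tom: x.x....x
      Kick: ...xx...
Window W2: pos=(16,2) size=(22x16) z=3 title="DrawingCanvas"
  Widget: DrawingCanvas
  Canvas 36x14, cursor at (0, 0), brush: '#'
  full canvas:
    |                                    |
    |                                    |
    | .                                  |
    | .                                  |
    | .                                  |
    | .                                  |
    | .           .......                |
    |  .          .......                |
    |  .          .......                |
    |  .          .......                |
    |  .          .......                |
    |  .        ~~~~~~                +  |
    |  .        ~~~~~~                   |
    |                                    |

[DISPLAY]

rawingCanvas      ┃━━━━━━┓         
──────────────────┨      ┃         
                  ┃──────┨         
                  ┃      ┃         
                  ┃      ┃         
                  ┃      ┃         
                  ┃      ┃         
                  ┃      ┃┓        
           .......┃      ┃┃        
.          .......┃      ┃┨        
.          .......┃      ┃┃        
.          .......┃      ┃┃        
.          .......┃      ┃┃        
.        ~~~~~~   ┃      ┃┃        
━━━━━━━━━━━━━━━━━━┛      ┃┃        
.g┃                      ┃┃        
━━┃                      ┃┛        
  ┗━━━━━━━━━━━━━━━━━━━━━━┛         
                                   
                                   
                                   
                                   


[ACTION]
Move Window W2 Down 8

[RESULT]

  ┏━━━━━━━━━━━━━━━━━━━━━━┓         
  ┃ MusicSequencer       ┃         
  ┠──────────────────────┨         
  ┃      ▼1234567        ┃         
  ┃  Bass····█···        ┃         
  ┃  Clap···██···        ┃         
  ┃ HiHat········        ┃         
━━━━━━━━━━━━━━━━━━┓      ┃┓        
rawingCanvas      ┃      ┃┃        
──────────────────┨      ┃┨        
                  ┃      ┃┃        
                  ┃      ┃┃        
                  ┃      ┃┃        
                  ┃      ┃┃        
                  ┃      ┃┃        
                  ┃      ┃┃        
           .......┃      ┃┛        
.          .......┃━━━━━━┛         
.          .......┃                
.          .......┃                
.          .......┃                
.        ~~~~~~   ┃                


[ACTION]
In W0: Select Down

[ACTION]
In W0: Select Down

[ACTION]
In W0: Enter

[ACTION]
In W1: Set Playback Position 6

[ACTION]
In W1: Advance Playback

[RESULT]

  ┏━━━━━━━━━━━━━━━━━━━━━━┓         
  ┃ MusicSequencer       ┃         
  ┠──────────────────────┨         
  ┃      0123456▼        ┃         
  ┃  Bass····█···        ┃         
  ┃  Clap···██···        ┃         
  ┃ HiHat········        ┃         
━━━━━━━━━━━━━━━━━━┓      ┃┓        
rawingCanvas      ┃      ┃┃        
──────────────────┨      ┃┨        
                  ┃      ┃┃        
                  ┃      ┃┃        
                  ┃      ┃┃        
                  ┃      ┃┃        
                  ┃      ┃┃        
                  ┃      ┃┃        
           .......┃      ┃┛        
.          .......┃━━━━━━┛         
.          .......┃                
.          .......┃                
.          .......┃                
.        ~~~~~~   ┃                


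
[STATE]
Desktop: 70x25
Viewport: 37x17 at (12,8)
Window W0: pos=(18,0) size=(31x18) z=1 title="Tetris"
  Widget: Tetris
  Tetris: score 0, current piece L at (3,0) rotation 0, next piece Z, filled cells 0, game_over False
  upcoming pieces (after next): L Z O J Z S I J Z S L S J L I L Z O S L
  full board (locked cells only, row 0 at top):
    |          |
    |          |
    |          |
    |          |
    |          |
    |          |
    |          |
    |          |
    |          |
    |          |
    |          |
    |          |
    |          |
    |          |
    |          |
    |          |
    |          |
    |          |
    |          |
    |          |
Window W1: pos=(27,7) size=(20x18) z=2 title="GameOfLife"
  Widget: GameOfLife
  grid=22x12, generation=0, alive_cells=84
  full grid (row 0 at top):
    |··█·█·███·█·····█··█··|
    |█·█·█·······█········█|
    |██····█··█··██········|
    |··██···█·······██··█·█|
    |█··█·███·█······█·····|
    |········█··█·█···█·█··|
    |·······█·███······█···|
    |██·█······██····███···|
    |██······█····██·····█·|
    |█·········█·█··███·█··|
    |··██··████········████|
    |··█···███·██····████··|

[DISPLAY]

      ┃        ┃ GameOfLife       ┃ ┃
      ┃        ┠──────────────────┨ ┃
      ┃        ┃Gen: 0            ┃ ┃
      ┃        ┃█·█·███·█·····█··█┃ ┃
      ┃        ┃█·█·······█·······┃ ┃
      ┃        ┃····█··█··██······┃ ┃
      ┃        ┃██···█·······██··█┃ ┃
      ┃        ┃·█·███·█······█···┃ ┃
      ┃        ┃······█··█·█···█·█┃ ┃
      ┗━━━━━━━━┃·····█·███······█·┃━┛
               ┃·█······██····███·┃  
               ┃······█····██·····┃  
               ┃········█·█··███·█┃  
               ┃██··████········██┃  
               ┃█···███·██····████┃  
               ┃                  ┃  
               ┗━━━━━━━━━━━━━━━━━━┛  


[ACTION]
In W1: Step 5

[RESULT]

      ┃        ┃ GameOfLife       ┃ ┃
      ┃        ┠──────────────────┨ ┃
      ┃        ┃Gen: 5            ┃ ┃
      ┃        ┃··········███·····┃ ┃
      ┃        ┃··················┃ ┃
      ┃        ┃·██········█·██·█·┃ ┃
      ┃        ┃··█·········█·█·██┃ ┃
      ┃        ┃················██┃ ┃
      ┃        ┃·················█┃ ┃
      ┗━━━━━━━━┃·········█····██··┃━┛
               ┃·█·····█··█···████┃  
               ┃██······██········┃  
               ┃········█·······█·┃  
               ┃··················┃  
               ┃··················┃  
               ┃                  ┃  
               ┗━━━━━━━━━━━━━━━━━━┛  


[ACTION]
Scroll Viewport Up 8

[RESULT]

      ┏━━━━━━━━━━━━━━━━━━━━━━━━━━━━━┓
      ┃ Tetris                      ┃
      ┠─────────────────────────────┨
      ┃          │Next:             ┃
      ┃          │▓▓                ┃
      ┃          │ ▓▓               ┃
      ┃          │                  ┃
      ┃        ┏━━━━━━━━━━━━━━━━━━┓ ┃
      ┃        ┃ GameOfLife       ┃ ┃
      ┃        ┠──────────────────┨ ┃
      ┃        ┃Gen: 5            ┃ ┃
      ┃        ┃··········███·····┃ ┃
      ┃        ┃··················┃ ┃
      ┃        ┃·██········█·██·█·┃ ┃
      ┃        ┃··█·········█·█·██┃ ┃
      ┃        ┃················██┃ ┃
      ┃        ┃·················█┃ ┃


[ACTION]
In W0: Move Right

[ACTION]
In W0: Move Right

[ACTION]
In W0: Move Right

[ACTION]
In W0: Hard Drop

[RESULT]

      ┏━━━━━━━━━━━━━━━━━━━━━━━━━━━━━┓
      ┃ Tetris                      ┃
      ┠─────────────────────────────┨
      ┃          │Next:             ┃
      ┃          │  ▒               ┃
      ┃          │▒▒▒               ┃
      ┃          │                  ┃
      ┃        ┏━━━━━━━━━━━━━━━━━━┓ ┃
      ┃        ┃ GameOfLife       ┃ ┃
      ┃        ┠──────────────────┨ ┃
      ┃        ┃Gen: 5            ┃ ┃
      ┃        ┃··········███·····┃ ┃
      ┃        ┃··················┃ ┃
      ┃        ┃·██········█·██·█·┃ ┃
      ┃        ┃··█·········█·█·██┃ ┃
      ┃        ┃················██┃ ┃
      ┃      ▒▒┃·················█┃ ┃


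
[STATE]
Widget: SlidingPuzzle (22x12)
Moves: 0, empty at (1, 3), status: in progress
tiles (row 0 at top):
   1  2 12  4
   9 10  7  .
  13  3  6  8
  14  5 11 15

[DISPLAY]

┌────┬────┬────┬────┐ 
│  1 │  2 │ 12 │  4 │ 
├────┼────┼────┼────┤ 
│  9 │ 10 │  7 │    │ 
├────┼────┼────┼────┤ 
│ 13 │  3 │  6 │  8 │ 
├────┼────┼────┼────┤ 
│ 14 │  5 │ 11 │ 15 │ 
└────┴────┴────┴────┘ 
Moves: 0              
                      
                      


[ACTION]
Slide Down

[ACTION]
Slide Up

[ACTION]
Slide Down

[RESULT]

┌────┬────┬────┬────┐ 
│  1 │  2 │ 12 │    │ 
├────┼────┼────┼────┤ 
│  9 │ 10 │  7 │  4 │ 
├────┼────┼────┼────┤ 
│ 13 │  3 │  6 │  8 │ 
├────┼────┼────┼────┤ 
│ 14 │  5 │ 11 │ 15 │ 
└────┴────┴────┴────┘ 
Moves: 3              
                      
                      


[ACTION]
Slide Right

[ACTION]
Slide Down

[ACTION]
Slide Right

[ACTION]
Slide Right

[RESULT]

┌────┬────┬────┬────┐ 
│    │  1 │  2 │ 12 │ 
├────┼────┼────┼────┤ 
│  9 │ 10 │  7 │  4 │ 
├────┼────┼────┼────┤ 
│ 13 │  3 │  6 │  8 │ 
├────┼────┼────┼────┤ 
│ 14 │  5 │ 11 │ 15 │ 
└────┴────┴────┴────┘ 
Moves: 6              
                      
                      


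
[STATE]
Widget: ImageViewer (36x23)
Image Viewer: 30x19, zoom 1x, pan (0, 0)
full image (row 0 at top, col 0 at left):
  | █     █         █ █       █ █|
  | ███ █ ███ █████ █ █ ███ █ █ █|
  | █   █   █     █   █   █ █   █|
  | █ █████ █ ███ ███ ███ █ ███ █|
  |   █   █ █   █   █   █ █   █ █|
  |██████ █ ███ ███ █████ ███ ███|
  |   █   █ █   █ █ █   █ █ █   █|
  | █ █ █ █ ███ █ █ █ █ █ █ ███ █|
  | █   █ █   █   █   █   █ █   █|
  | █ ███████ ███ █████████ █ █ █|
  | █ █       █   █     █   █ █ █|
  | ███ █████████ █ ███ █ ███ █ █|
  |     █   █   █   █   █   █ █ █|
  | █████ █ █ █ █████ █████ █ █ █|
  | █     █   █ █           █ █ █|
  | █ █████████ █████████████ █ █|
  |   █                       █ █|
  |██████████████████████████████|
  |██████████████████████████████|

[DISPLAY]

 █     █         █ █       █ █      
 ███ █ ███ █████ █ █ ███ █ █ █      
 █   █   █     █   █   █ █   █      
 █ █████ █ ███ ███ ███ █ ███ █      
   █   █ █   █   █   █ █   █ █      
██████ █ ███ ███ █████ ███ ███      
   █   █ █   █ █ █   █ █ █   █      
 █ █ █ █ ███ █ █ █ █ █ █ ███ █      
 █   █ █   █   █   █   █ █   █      
 █ ███████ ███ █████████ █ █ █      
 █ █       █   █     █   █ █ █      
 ███ █████████ █ ███ █ ███ █ █      
     █   █   █   █   █   █ █ █      
 █████ █ █ █ █████ █████ █ █ █      
 █     █   █ █           █ █ █      
 █ █████████ █████████████ █ █      
   █                       █ █      
██████████████████████████████      
██████████████████████████████      
                                    
                                    
                                    
                                    


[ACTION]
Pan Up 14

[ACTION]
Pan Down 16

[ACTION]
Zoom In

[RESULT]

  ██      ██  ██      ██      ██    
  ██      ██  ██      ██      ██    
  ██  ██████████████  ██████  ██████
  ██  ██████████████  ██████  ██████
  ██  ██              ██      ██    
  ██  ██              ██      ██    
  ██████  ██████████████████  ██  ██
  ██████  ██████████████████  ██  ██
          ██      ██      ██      ██
          ██      ██      ██      ██
  ██████████  ██  ██  ██  ██████████
  ██████████  ██  ██  ██  ██████████
  ██          ██      ██  ██        
  ██          ██      ██  ██        
  ██  ██████████████████  ██████████
  ██  ██████████████████  ██████████
      ██                            
      ██                            
████████████████████████████████████
████████████████████████████████████
████████████████████████████████████
████████████████████████████████████
                                    


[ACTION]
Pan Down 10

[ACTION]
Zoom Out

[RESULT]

                                    
                                    
                                    
                                    
                                    
                                    
                                    
                                    
                                    
                                    
                                    
                                    
                                    
                                    
                                    
                                    
                                    
                                    
                                    
                                    
                                    
                                    
                                    


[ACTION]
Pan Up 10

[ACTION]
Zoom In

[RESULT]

  ██      ██  ██      ██      ██    
  ██      ██  ██      ██      ██    
  ██  ██████████████  ██████  ██████
  ██  ██████████████  ██████  ██████
  ██  ██              ██      ██    
  ██  ██              ██      ██    
  ██████  ██████████████████  ██  ██
  ██████  ██████████████████  ██  ██
          ██      ██      ██      ██
          ██      ██      ██      ██
  ██████████  ██  ██  ██  ██████████
  ██████████  ██  ██  ██  ██████████
  ██          ██      ██  ██        
  ██          ██      ██  ██        
  ██  ██████████████████  ██████████
  ██  ██████████████████  ██████████
      ██                            
      ██                            
████████████████████████████████████
████████████████████████████████████
████████████████████████████████████
████████████████████████████████████
                                    


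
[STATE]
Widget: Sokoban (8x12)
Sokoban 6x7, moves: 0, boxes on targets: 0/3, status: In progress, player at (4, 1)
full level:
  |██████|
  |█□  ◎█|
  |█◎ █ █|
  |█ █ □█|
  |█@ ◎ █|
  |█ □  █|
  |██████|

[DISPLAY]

██████  
█□  ◎█  
█◎ █ █  
█ █ □█  
█@ ◎ █  
█ □  █  
██████  
Moves: 0
        
        
        
        


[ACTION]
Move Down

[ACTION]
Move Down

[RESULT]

██████  
█□  ◎█  
█◎ █ █  
█ █ □█  
█  ◎ █  
█@□  █  
██████  
Moves: 1
        
        
        
        


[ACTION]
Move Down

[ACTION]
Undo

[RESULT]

██████  
█□  ◎█  
█◎ █ █  
█ █ □█  
█@ ◎ █  
█ □  █  
██████  
Moves: 0
        
        
        
        


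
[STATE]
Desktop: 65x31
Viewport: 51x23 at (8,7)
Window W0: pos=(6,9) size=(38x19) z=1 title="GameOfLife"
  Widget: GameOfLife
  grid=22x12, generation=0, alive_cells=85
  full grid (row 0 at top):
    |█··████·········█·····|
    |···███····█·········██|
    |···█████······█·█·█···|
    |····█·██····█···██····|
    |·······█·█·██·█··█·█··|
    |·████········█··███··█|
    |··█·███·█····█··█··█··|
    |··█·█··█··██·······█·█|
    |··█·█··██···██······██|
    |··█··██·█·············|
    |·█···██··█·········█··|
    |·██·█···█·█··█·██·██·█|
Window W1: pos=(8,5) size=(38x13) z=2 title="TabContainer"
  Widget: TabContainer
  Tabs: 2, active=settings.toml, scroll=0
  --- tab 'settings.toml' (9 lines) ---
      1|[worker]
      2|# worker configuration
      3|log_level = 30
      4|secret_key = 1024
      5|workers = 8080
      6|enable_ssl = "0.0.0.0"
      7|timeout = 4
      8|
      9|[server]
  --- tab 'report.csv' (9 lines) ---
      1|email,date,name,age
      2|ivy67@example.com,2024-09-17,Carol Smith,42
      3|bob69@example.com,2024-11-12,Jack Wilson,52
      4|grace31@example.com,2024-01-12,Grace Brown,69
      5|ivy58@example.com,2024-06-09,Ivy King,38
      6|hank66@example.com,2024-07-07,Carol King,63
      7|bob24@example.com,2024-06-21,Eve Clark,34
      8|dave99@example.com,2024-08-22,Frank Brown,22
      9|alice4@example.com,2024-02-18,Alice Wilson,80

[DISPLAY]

┠────────────────────────────────────┨             
┃[settings.toml]│ report.csv         ┃             
┃────────────────────────────────────┃             
┃[worker]                            ┃             
┃# worker configuration              ┃             
┃log_level = 30                      ┃             
┃secret_key = 1024                   ┃             
┃workers = 8080                      ┃             
┃enable_ssl = "0.0.0.0"              ┃             
┃timeout = 4                         ┃             
┗━━━━━━━━━━━━━━━━━━━━━━━━━━━━━━━━━━━━┛             
████········█··███··█              ┃               
·█·███·█····█··█··█··              ┃               
·█·█··█··██·······█·█              ┃               
·█·█··██···██······██              ┃               
·█··██·█·············              ┃               
█···██··█·········█··              ┃               
██·█···█·█··█·██·██·█              ┃               
                                   ┃               
                                   ┃               
━━━━━━━━━━━━━━━━━━━━━━━━━━━━━━━━━━━┛               
                                                   
                                                   


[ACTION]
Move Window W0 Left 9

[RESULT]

┠────────────────────────────────────┨             
┃[settings.toml]│ report.csv         ┃             
┃────────────────────────────────────┃             
┃[worker]                            ┃             
┃# worker configuration              ┃             
┃log_level = 30                      ┃             
┃secret_key = 1024                   ┃             
┃workers = 8080                      ┃             
┃enable_ssl = "0.0.0.0"              ┃             
┃timeout = 4                         ┃             
┗━━━━━━━━━━━━━━━━━━━━━━━━━━━━━━━━━━━━┛             
······█··███··█              ┃                     
·█····█··█··█··              ┃                     
█··██·······█·█              ┃                     
██···██······██              ┃                     
·█·············              ┃                     
··█·········█··              ┃                     
·█·█··█·██·██·█              ┃                     
                             ┃                     
                             ┃                     
━━━━━━━━━━━━━━━━━━━━━━━━━━━━━┛                     
                                                   
                                                   


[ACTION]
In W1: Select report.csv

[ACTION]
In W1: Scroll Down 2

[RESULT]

┠────────────────────────────────────┨             
┃ settings.toml │[report.csv]        ┃             
┃────────────────────────────────────┃             
┃bob69@example.com,2024-11-12,Jack Wi┃             
┃grace31@example.com,2024-01-12,Grace┃             
┃ivy58@example.com,2024-06-09,Ivy Kin┃             
┃hank66@example.com,2024-07-07,Carol ┃             
┃bob24@example.com,2024-06-21,Eve Cla┃             
┃dave99@example.com,2024-08-22,Frank ┃             
┃alice4@example.com,2024-02-18,Alice ┃             
┗━━━━━━━━━━━━━━━━━━━━━━━━━━━━━━━━━━━━┛             
······█··███··█              ┃                     
·█····█··█··█··              ┃                     
█··██·······█·█              ┃                     
██···██······██              ┃                     
·█·············              ┃                     
··█·········█··              ┃                     
·█·█··█·██·██·█              ┃                     
                             ┃                     
                             ┃                     
━━━━━━━━━━━━━━━━━━━━━━━━━━━━━┛                     
                                                   
                                                   


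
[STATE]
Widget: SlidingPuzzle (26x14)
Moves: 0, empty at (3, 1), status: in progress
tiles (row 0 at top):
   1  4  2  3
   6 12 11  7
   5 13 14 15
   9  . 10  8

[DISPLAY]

┌────┬────┬────┬────┐     
│  1 │  4 │  2 │  3 │     
├────┼────┼────┼────┤     
│  6 │ 12 │ 11 │  7 │     
├────┼────┼────┼────┤     
│  5 │ 13 │ 14 │ 15 │     
├────┼────┼────┼────┤     
│  9 │    │ 10 │  8 │     
└────┴────┴────┴────┘     
Moves: 0                  
                          
                          
                          
                          


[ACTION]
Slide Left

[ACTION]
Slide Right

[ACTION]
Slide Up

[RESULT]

┌────┬────┬────┬────┐     
│  1 │  4 │  2 │  3 │     
├────┼────┼────┼────┤     
│  6 │ 12 │ 11 │  7 │     
├────┼────┼────┼────┤     
│  5 │ 13 │ 14 │ 15 │     
├────┼────┼────┼────┤     
│  9 │    │ 10 │  8 │     
└────┴────┴────┴────┘     
Moves: 2                  
                          
                          
                          
                          


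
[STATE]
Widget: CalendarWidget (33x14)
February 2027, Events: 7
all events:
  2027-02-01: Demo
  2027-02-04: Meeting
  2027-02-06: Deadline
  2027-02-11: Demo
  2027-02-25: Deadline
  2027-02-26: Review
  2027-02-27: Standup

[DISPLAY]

          February 2027          
Mo Tu We Th Fr Sa Su             
 1*  2  3  4*  5  6*  7          
 8  9 10 11* 12 13 14            
15 16 17 18 19 20 21             
22 23 24 25* 26* 27* 28          
                                 
                                 
                                 
                                 
                                 
                                 
                                 
                                 


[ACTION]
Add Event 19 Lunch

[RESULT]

          February 2027          
Mo Tu We Th Fr Sa Su             
 1*  2  3  4*  5  6*  7          
 8  9 10 11* 12 13 14            
15 16 17 18 19* 20 21            
22 23 24 25* 26* 27* 28          
                                 
                                 
                                 
                                 
                                 
                                 
                                 
                                 


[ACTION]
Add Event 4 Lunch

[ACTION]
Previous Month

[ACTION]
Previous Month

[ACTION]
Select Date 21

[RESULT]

          December 2026          
Mo Tu We Th Fr Sa Su             
    1  2  3  4  5  6             
 7  8  9 10 11 12 13             
14 15 16 17 18 19 20             
[21] 22 23 24 25 26 27           
28 29 30 31                      
                                 
                                 
                                 
                                 
                                 
                                 
                                 


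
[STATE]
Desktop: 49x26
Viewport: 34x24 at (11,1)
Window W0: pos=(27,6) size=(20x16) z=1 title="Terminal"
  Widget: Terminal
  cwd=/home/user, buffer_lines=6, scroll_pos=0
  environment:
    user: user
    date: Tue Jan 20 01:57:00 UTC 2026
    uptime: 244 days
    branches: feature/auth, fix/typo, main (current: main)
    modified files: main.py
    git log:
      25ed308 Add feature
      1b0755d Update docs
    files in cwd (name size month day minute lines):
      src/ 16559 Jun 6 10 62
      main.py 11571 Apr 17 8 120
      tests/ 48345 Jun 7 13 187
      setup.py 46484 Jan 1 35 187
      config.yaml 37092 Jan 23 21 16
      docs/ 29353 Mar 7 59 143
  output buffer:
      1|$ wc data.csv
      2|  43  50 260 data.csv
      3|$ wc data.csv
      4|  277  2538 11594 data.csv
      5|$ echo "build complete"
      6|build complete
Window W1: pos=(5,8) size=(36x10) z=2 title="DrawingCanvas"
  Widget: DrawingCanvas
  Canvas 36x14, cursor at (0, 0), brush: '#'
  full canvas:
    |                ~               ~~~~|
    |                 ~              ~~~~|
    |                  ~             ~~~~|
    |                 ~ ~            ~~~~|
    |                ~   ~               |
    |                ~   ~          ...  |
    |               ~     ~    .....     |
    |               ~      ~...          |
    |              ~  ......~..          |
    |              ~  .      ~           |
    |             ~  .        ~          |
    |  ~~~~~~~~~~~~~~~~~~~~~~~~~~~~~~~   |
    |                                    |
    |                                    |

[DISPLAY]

                                  
                                  
                                  
                                  
                                  
                ┏━━━━━━━━━━━━━━━━━
                ┃ Terminal        
━━━━━━━━━━━━━━━━━━━━━━━━━━━━━┓────
ingCanvas                    ┃    
─────────────────────────────┨data
           ~               ~~┃    
            ~              ~~┃1594
             ~             ~~┃ com
            ~ ~            ~~┃e   
           ~   ~             ┃    
           ~   ~          ...┃    
━━━━━━━━━━━━━━━━━━━━━━━━━━━━━┛    
                ┃                 
                ┃                 
                ┃                 
                ┗━━━━━━━━━━━━━━━━━
                                  
                                  
                                  


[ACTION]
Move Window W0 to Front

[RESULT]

                                  
                                  
                                  
                                  
                                  
                ┏━━━━━━━━━━━━━━━━━
                ┃ Terminal        
━━━━━━━━━━━━━━━━┠─────────────────
ingCanvas       ┃$ wc data.csv    
────────────────┃  43  50 260 data
           ~    ┃$ wc data.csv    
            ~   ┃  277  2538 11594
             ~  ┃$ echo "build com
            ~ ~ ┃build complete   
           ~   ~┃$ █              
           ~   ~┃                 
━━━━━━━━━━━━━━━━┃                 
                ┃                 
                ┃                 
                ┃                 
                ┗━━━━━━━━━━━━━━━━━
                                  
                                  
                                  


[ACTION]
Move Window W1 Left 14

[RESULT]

                                  
                                  
                                  
                                  
                                  
                ┏━━━━━━━━━━━━━━━━━
                ┃ Terminal        
━━━━━━━━━━━━━━━━┠─────────────────
nvas            ┃$ wc data.csv    
────────────────┃  43  50 260 data
      ~         ┃$ wc data.csv    
       ~        ┃  277  2538 11594
        ~       ┃$ echo "build com
       ~ ~      ┃build complete   
      ~   ~     ┃$ █              
      ~   ~     ┃                 
━━━━━━━━━━━━━━━━┃                 
                ┃                 
                ┃                 
                ┃                 
                ┗━━━━━━━━━━━━━━━━━
                                  
                                  
                                  


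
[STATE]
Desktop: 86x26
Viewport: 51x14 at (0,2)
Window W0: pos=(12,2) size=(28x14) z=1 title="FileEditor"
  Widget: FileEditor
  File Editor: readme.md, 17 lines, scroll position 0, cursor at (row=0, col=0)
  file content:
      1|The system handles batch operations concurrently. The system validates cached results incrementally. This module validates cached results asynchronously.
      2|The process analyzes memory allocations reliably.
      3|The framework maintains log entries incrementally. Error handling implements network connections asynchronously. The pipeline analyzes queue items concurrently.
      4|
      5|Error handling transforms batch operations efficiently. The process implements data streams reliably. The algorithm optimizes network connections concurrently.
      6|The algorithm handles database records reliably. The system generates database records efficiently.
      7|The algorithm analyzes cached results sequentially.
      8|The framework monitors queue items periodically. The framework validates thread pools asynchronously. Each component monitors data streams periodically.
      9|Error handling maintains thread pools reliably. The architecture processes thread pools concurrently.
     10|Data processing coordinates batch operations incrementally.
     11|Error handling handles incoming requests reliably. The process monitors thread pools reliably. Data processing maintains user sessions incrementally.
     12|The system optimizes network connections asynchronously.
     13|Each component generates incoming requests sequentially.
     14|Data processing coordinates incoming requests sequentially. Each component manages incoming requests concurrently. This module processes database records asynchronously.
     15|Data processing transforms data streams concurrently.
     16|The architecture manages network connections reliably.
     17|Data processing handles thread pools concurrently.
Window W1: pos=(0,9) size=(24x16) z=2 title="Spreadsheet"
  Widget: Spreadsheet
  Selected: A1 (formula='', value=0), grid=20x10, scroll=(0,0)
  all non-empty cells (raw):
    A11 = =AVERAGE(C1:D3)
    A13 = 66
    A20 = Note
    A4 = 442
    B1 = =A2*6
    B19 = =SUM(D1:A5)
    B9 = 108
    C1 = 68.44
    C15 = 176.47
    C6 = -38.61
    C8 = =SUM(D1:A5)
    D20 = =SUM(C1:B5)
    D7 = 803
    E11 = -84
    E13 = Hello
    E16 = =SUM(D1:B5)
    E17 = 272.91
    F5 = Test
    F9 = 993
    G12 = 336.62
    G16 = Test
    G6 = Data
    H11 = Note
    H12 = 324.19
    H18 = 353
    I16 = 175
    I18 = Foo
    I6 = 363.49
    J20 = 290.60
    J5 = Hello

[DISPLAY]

            ┏━━━━━━━━━━━━━━━━━━━━━━━━━━┓           
            ┃ FileEditor               ┃           
            ┠──────────────────────────┨           
            ┃█he system handles batch ▲┃           
            ┃The process analyzes memo█┃           
            ┃The framework maintains l░┃           
            ┃                         ░┃           
┏━━━━━━━━━━━━━━━━━━━━━━┓ing transforms░┃           
┃ Spreadsheet          ┃hm handles dat░┃           
┠──────────────────────┨hm analyzes ca░┃           
┃A1:                   ┃rk monitors qu░┃           
┃       A       B      ┃ing maintains ░┃           
┃----------------------┃sing coordinat▼┃           
┃  1      [0]       0  ┃━━━━━━━━━━━━━━━┛           


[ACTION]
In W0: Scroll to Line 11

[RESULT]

            ┏━━━━━━━━━━━━━━━━━━━━━━━━━━┓           
            ┃ FileEditor               ┃           
            ┠──────────────────────────┨           
            ┃The framework monitors qu▲┃           
            ┃Error handling maintains ░┃           
            ┃Data processing coordinat░┃           
            ┃Error handling handles in░┃           
┏━━━━━━━━━━━━━━━━━━━━━━┓optimizes netw░┃           
┃ Spreadsheet          ┃ent generates ░┃           
┠──────────────────────┨sing coordinat░┃           
┃A1:                   ┃sing transform░┃           
┃       A       B      ┃cture manages █┃           
┃----------------------┃sing handles t▼┃           
┃  1      [0]       0  ┃━━━━━━━━━━━━━━━┛           


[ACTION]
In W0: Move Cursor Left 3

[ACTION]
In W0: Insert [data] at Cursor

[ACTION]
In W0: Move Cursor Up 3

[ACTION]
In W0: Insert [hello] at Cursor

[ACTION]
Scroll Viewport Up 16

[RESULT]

                                                   
                                                   
            ┏━━━━━━━━━━━━━━━━━━━━━━━━━━┓           
            ┃ FileEditor               ┃           
            ┠──────────────────────────┨           
            ┃The framework monitors qu▲┃           
            ┃Error handling maintains ░┃           
            ┃Data processing coordinat░┃           
            ┃Error handling handles in░┃           
┏━━━━━━━━━━━━━━━━━━━━━━┓optimizes netw░┃           
┃ Spreadsheet          ┃ent generates ░┃           
┠──────────────────────┨sing coordinat░┃           
┃A1:                   ┃sing transform░┃           
┃       A       B      ┃cture manages █┃           
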